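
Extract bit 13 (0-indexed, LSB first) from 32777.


0b1000000000001001, position 13 = 0

0


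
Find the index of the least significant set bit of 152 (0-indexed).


0b10011000. Lowest set bit at position 3

3


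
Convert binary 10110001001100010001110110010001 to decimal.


10110001001100010001110110010001 in decimal = 2972786065

2972786065


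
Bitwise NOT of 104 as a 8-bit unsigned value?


~0b1101000 = 0b10010111 = 151 (8-bit unsigned)

151


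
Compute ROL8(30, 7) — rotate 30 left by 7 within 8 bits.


Rotate 0b11110 left by 7 (8-bit) = 0b1111 = 15

15


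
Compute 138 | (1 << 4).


138 | (1 << 4) = 138 | 16 = 154

154


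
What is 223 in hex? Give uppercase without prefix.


223 = DF hex

DF


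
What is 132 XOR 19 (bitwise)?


0b10000100 ^ 0b10011 = 0b10010111 = 151

151


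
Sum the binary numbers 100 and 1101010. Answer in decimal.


100 + 1101010 = 1101110 = 110

110


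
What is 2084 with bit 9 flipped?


2084 ^ (1 << 9) = 2084 ^ 512 = 2596

2596


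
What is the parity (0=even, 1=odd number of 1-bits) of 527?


0b1000001111 has 5 ones => parity 1

1


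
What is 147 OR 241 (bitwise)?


0b10010011 | 0b11110001 = 0b11110011 = 243

243


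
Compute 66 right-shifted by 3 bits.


0b1000010 >> 3 = 0b1000 = 8

8


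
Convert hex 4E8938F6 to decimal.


4E8938F6 hex = 1317615862 decimal

1317615862


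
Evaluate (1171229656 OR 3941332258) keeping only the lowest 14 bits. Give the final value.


Step 1: 1171229656 | 3941332258 = 4025483258
Step 2: 4025483258 & 16383 = 16378

16378


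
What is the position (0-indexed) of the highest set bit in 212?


0b11010100. Highest set bit at position 7

7


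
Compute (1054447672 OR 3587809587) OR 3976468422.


Step 1: 1054447672 | 3587809587 = 4292458811
Step 2: 4292458811 | 3976468422 = 4292722687

4292722687


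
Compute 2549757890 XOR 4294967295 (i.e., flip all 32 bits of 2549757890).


2549757890 ^ 4294967295 = 1745209405

1745209405


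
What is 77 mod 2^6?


77 & 63 = 13

13


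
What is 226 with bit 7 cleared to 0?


226 & ~(1 << 7) = 98

98


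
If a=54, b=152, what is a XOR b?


54 ^ 152 = 174

174


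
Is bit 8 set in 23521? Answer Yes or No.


0b101101111100001, bit 8 = 1. Yes

Yes


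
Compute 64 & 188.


0b1000000 & 0b10111100 = 0b0 = 0

0


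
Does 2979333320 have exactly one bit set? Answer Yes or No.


0b10110001100101010000010011001000. Multiple bits set => No

No


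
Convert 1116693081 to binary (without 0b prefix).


1116693081 = 1000010100011110110001001011001 in binary

1000010100011110110001001011001


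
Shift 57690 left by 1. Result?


0b1110000101011010 << 1 = 0b11100001010110100 = 115380

115380


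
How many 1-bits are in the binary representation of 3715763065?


0b11011101011110100000101101111001 has 19 set bits

19


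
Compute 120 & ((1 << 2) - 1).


120 & 3 = 0

0


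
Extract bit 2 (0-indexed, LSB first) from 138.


0b10001010, position 2 = 0

0


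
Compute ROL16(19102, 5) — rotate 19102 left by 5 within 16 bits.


Rotate 0b100101010011110 left by 5 (16-bit) = 0b101001111001001 = 21449

21449


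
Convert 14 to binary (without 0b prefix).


14 = 1110 in binary

1110


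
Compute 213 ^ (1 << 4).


213 ^ (1 << 4) = 213 ^ 16 = 197

197


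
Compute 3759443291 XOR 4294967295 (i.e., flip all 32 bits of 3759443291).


3759443291 ^ 4294967295 = 535524004

535524004


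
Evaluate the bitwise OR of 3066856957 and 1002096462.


0b10110110110011001000010111111101 | 0b111011101110101100011101001110 = 0b10111111111111101100011111111111 = 3221145599

3221145599


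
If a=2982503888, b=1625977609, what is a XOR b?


2982503888 ^ 1625977609 = 3509524185

3509524185


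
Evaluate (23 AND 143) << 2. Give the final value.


Step 1: 23 & 143 = 7
Step 2: 7 << 2 = 28

28


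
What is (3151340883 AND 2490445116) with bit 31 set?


Step 1: 3151340883 & 2490445116 = 2421237008
Step 2: 2421237008 | (1 << 31) = 2421237008 | 2147483648 = 2421237008

2421237008


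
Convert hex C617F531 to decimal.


C617F531 hex = 3323458865 decimal

3323458865


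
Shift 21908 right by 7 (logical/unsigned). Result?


0b101010110010100 >> 7 = 0b10101011 = 171

171


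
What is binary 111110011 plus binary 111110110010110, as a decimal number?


111110011 + 111110110010110 = 111111110001001 = 32649

32649


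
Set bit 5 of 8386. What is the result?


8386 | (1 << 5) = 8386 | 32 = 8418

8418


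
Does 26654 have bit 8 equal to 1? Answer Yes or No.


0b110100000011110, bit 8 = 0. No

No


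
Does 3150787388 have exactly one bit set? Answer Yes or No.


0b10111011110011010011001100111100. Multiple bits set => No

No


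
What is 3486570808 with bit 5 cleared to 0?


3486570808 & ~(1 << 5) = 3486570776

3486570776


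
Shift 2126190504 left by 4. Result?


0b1111110101110110001011110101000 << 4 = 0b11111101011101100010111101010000000 = 34019048064

34019048064


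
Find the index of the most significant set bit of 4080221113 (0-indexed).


0b11110011001100110011101110111001. Highest set bit at position 31

31


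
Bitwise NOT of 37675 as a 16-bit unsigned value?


~0b1001001100101011 = 0b110110011010100 = 27860 (16-bit unsigned)

27860


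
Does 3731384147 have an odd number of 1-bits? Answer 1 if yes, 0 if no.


0b11011110011010000110011101010011 has 18 ones => parity 0

0


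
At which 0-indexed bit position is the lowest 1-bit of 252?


0b11111100. Lowest set bit at position 2

2


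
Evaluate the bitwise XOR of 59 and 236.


0b111011 ^ 0b11101100 = 0b11010111 = 215

215


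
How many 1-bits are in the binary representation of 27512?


0b110101101111000 has 9 set bits

9


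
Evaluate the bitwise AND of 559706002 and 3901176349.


0b100001010111000110111110010010 & 0b11101000100001110011101000011101 = 0b100000000001000010101000010000 = 537143824

537143824


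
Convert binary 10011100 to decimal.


10011100 in decimal = 156

156


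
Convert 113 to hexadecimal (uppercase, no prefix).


113 = 71 hex

71


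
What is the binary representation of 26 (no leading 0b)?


26 = 11010 in binary

11010


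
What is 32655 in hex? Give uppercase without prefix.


32655 = 7F8F hex

7F8F


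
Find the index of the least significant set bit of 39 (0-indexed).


0b100111. Lowest set bit at position 0

0


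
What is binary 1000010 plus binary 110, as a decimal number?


1000010 + 110 = 1001000 = 72

72


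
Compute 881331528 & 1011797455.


0b110100100010000000110101001000 & 0b111100010011101100110111001111 = 0b110100000010000000110101001000 = 872942920

872942920


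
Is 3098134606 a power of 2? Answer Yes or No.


0b10111000101010011100100001001110. Multiple bits set => No

No


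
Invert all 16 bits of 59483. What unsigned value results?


59483 ^ 65535 = 6052

6052


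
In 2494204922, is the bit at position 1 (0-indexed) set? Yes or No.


0b10010100101010101000101111111010, bit 1 = 1. Yes

Yes


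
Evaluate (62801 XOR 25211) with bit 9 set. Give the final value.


Step 1: 62801 ^ 25211 = 38698
Step 2: 38698 | (1 << 9) = 38698 | 512 = 38698

38698


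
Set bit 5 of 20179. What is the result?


20179 | (1 << 5) = 20179 | 32 = 20211

20211


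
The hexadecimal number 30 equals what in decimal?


30 hex = 48 decimal

48


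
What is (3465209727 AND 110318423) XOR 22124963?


Step 1: 3465209727 & 110318423 = 109200215
Step 2: 109200215 ^ 22124963 = 131324660

131324660


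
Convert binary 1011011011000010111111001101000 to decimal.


1011011011000010111111001101000 in decimal = 1533116008

1533116008


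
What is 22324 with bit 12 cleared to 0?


22324 & ~(1 << 12) = 18228

18228


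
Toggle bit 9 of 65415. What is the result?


65415 ^ (1 << 9) = 65415 ^ 512 = 64903

64903


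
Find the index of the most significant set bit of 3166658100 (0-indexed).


0b10111100101111110101111000110100. Highest set bit at position 31

31


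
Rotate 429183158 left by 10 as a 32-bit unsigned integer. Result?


Rotate 0b11001100101001101000010110110 left by 10 (32-bit) = 0b1010011010000101101100001100110 = 1396889702

1396889702


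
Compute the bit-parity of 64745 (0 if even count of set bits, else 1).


0b1111110011101001 has 11 ones => parity 1

1


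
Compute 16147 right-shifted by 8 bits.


0b11111100010011 >> 8 = 0b111111 = 63

63


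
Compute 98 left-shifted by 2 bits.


0b1100010 << 2 = 0b110001000 = 392

392


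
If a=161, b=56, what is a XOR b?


161 ^ 56 = 153

153


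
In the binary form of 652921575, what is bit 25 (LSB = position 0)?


0b100110111010101100101011100111, position 25 = 1

1


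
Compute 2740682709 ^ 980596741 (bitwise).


0b10100011010110110111111111010101 ^ 0b111010011100101011100000000101 = 0b10011001001010011100011111010000 = 2569652176

2569652176


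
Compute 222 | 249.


0b11011110 | 0b11111001 = 0b11111111 = 255

255


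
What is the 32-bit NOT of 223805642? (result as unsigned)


~0b1101010101110000000011001010 = 0b11110010101010001111111100110101 = 4071161653 (32-bit unsigned)

4071161653


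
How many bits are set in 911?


0b1110001111 has 7 set bits

7


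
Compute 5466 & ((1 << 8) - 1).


5466 & 255 = 90

90


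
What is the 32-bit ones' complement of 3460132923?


3460132923 ^ 4294967295 = 834834372

834834372


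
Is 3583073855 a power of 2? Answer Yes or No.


0b11010101100100010101111000111111. Multiple bits set => No

No


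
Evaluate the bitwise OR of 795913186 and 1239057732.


0b101111011100001010101111100010 | 0b1001001110110101000010101000100 = 0b1101111111110101010111111100110 = 1878700006

1878700006


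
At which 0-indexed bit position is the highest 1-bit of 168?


0b10101000. Highest set bit at position 7

7


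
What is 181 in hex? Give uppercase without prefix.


181 = B5 hex

B5


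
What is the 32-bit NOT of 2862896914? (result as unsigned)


~0b10101010101001000101011100010010 = 0b1010101010110111010100011101101 = 1432070381 (32-bit unsigned)

1432070381


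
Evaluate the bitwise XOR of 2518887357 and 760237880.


0b10010110001000110010101110111101 ^ 0b101101010100000100111100111000 = 0b10111011011100110110010010000101 = 3144901765

3144901765


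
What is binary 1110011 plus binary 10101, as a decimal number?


1110011 + 10101 = 10001000 = 136

136


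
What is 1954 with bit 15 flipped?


1954 ^ (1 << 15) = 1954 ^ 32768 = 34722

34722


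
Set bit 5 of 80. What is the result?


80 | (1 << 5) = 80 | 32 = 112

112


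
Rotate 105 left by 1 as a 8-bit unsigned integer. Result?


Rotate 0b1101001 left by 1 (8-bit) = 0b11010010 = 210

210


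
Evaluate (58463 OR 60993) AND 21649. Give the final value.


Step 1: 58463 | 60993 = 61023
Step 2: 61023 & 21649 = 17425

17425


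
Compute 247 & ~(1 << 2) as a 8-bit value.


247 & ~(1 << 2) = 243

243


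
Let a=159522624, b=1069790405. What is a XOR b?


159522624 ^ 1069790405 = 910273413

910273413


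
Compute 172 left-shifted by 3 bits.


0b10101100 << 3 = 0b10101100000 = 1376

1376


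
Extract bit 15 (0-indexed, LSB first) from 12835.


0b11001000100011, position 15 = 0

0


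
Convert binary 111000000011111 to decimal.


111000000011111 in decimal = 28703

28703


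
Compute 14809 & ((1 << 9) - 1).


14809 & 511 = 473

473


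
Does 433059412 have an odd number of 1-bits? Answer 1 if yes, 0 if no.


0b11001110011111111011001010100 has 18 ones => parity 0

0


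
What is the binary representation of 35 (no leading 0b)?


35 = 100011 in binary

100011


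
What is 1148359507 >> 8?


0b1000100011100101001001101010011 >> 8 = 0b10001000111001010010011 = 4485779

4485779


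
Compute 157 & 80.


0b10011101 & 0b1010000 = 0b10000 = 16

16


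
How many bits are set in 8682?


0b10000111101010 has 7 set bits

7


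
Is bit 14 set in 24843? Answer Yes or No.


0b110000100001011, bit 14 = 1. Yes

Yes


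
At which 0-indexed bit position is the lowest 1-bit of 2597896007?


0b10011010110110001011111101000111. Lowest set bit at position 0

0


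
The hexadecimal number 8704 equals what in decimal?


8704 hex = 34564 decimal

34564


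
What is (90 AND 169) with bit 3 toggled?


Step 1: 90 & 169 = 8
Step 2: 8 ^ (1 << 3) = 8 ^ 8 = 0

0


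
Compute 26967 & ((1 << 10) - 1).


26967 & 1023 = 343

343


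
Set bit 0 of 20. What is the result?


20 | (1 << 0) = 20 | 1 = 21

21


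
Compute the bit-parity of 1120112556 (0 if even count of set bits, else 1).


0b1000010110000111000111110101100 has 15 ones => parity 1

1


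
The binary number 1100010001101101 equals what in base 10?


1100010001101101 in decimal = 50285

50285


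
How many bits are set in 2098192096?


0b1111101000011111101111011100000 has 19 set bits

19


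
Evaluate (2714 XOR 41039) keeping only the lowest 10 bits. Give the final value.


Step 1: 2714 ^ 41039 = 43733
Step 2: 43733 & 1023 = 725

725


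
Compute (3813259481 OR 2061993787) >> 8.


Step 1: 3813259481 | 2061993787 = 4226793467
Step 2: 4226793467 >> 8 = 16510911

16510911


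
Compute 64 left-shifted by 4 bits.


0b1000000 << 4 = 0b10000000000 = 1024

1024


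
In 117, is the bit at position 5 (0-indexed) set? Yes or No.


0b1110101, bit 5 = 1. Yes

Yes


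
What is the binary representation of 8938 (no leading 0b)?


8938 = 10001011101010 in binary

10001011101010


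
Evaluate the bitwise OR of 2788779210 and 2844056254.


0b10100110001110010110010011001010 | 0b10101001100001001101101010111110 = 0b10101111101111011111111011111110 = 2948464382

2948464382


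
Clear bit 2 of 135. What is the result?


135 & ~(1 << 2) = 131

131


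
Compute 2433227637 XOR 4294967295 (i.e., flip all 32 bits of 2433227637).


2433227637 ^ 4294967295 = 1861739658

1861739658


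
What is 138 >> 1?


0b10001010 >> 1 = 0b1000101 = 69

69


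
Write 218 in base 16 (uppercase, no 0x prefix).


218 = DA hex

DA


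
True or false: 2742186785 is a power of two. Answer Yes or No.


0b10100011011100100111001100100001. Multiple bits set => No

No


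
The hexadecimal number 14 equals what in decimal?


14 hex = 20 decimal

20


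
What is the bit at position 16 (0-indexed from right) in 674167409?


0b101000001011101111101001110001, position 16 = 0

0


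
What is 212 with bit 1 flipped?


212 ^ (1 << 1) = 212 ^ 2 = 214

214


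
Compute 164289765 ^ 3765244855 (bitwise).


0b1001110010101101110011100101 ^ 0b11100000011011010001001110110111 = 0b11101001101001111100111101010010 = 3920088914

3920088914


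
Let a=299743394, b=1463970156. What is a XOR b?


299743394 ^ 1463970156 = 1184879054

1184879054


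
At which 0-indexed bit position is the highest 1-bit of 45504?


0b1011000111000000. Highest set bit at position 15

15


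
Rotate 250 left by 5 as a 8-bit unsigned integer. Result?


Rotate 0b11111010 left by 5 (8-bit) = 0b1011111 = 95

95


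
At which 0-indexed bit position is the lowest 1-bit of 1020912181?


0b111100110110011110001000110101. Lowest set bit at position 0

0


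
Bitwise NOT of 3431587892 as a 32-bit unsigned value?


~0b11001100100010011110000000110100 = 0b110011011101100001111111001011 = 863379403 (32-bit unsigned)

863379403


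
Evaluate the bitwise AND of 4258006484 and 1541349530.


0b11111101110011000000010111010100 & 0b1011011110111110010000010011010 = 0b1011001110011000000000010010000 = 1506541712

1506541712


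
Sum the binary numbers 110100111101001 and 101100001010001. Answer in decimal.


110100111101001 + 101100001010001 = 1100001000111010 = 49722

49722


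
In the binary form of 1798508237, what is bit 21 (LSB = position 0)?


0b1101011001100110000111011001101, position 21 = 1

1


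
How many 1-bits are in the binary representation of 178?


0b10110010 has 4 set bits

4


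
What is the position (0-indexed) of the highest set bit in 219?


0b11011011. Highest set bit at position 7

7


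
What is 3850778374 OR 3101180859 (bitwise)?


0b11100101100001100011011100000110 | 0b10111000110110000100001110111011 = 0b11111101110111100111011110111111 = 4259215295

4259215295


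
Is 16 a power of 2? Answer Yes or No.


0b10000. Only one bit set => Yes

Yes


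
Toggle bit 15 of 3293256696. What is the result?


3293256696 ^ (1 << 15) = 3293256696 ^ 32768 = 3293289464

3293289464


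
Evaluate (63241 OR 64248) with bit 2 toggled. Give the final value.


Step 1: 63241 | 64248 = 65529
Step 2: 65529 ^ (1 << 2) = 65529 ^ 4 = 65533

65533


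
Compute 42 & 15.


0b101010 & 0b1111 = 0b1010 = 10

10


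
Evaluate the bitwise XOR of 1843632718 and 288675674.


0b1101101111000111001101001001110 ^ 0b10001001101001101011101011010 = 0b1111100110101110100110100010100 = 2094484756

2094484756


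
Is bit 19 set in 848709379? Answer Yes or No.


0b110010100101100100011100000011, bit 19 = 0. No

No


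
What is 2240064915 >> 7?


0b10000101100001001010110110010011 >> 7 = 0b1000010110000100101011011 = 17500507

17500507


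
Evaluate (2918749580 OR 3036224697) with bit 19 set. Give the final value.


Step 1: 2918749580 | 3036224697 = 3187252669
Step 2: 3187252669 | (1 << 19) = 3187252669 | 524288 = 3187252669

3187252669


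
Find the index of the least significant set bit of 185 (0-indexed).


0b10111001. Lowest set bit at position 0

0


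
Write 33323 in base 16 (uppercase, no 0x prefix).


33323 = 822B hex

822B


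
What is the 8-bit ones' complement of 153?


153 ^ 255 = 102

102


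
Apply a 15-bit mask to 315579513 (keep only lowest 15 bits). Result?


315579513 & 32767 = 23673

23673


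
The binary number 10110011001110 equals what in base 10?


10110011001110 in decimal = 11470

11470


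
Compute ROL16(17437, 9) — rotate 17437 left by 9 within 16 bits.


Rotate 0b100010000011101 left by 9 (16-bit) = 0b11101010001000 = 14984

14984


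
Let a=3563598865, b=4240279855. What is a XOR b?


3563598865 ^ 4240279855 = 685096254

685096254


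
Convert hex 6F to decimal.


6F hex = 111 decimal

111


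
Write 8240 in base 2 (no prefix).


8240 = 10000000110000 in binary

10000000110000


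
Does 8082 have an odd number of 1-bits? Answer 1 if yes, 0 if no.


0b1111110010010 has 8 ones => parity 0

0


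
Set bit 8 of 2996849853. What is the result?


2996849853 | (1 << 8) = 2996849853 | 256 = 2996850109

2996850109


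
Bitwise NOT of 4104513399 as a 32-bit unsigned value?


~0b11110100101001011110011101110111 = 0b1011010110100001100010001000 = 190453896 (32-bit unsigned)

190453896


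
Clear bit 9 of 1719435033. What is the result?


1719435033 & ~(1 << 9) = 1719434521

1719434521


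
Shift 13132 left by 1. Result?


0b11001101001100 << 1 = 0b110011010011000 = 26264

26264


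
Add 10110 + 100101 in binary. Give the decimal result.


10110 + 100101 = 111011 = 59

59


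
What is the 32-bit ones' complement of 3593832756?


3593832756 ^ 4294967295 = 701134539

701134539


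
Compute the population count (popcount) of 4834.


0b1001011100010 has 6 set bits

6


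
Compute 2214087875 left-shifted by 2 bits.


0b10000011111110000100110011000011 << 2 = 0b1000001111111000010011001100001100 = 8856351500

8856351500


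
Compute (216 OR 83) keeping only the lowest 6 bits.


Step 1: 216 | 83 = 219
Step 2: 219 & 63 = 27

27


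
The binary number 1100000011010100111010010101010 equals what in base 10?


1100000011010100111010010101010 in decimal = 1617589418

1617589418


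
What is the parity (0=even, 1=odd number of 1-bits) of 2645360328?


0b10011101101011001111111011001000 has 19 ones => parity 1

1


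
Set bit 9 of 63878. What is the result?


63878 | (1 << 9) = 63878 | 512 = 64390

64390


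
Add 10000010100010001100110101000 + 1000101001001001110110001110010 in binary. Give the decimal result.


10000010100010001100110101000 + 1000101001001001110110001110010 = 1010101011101100000011000011010 = 1433798170

1433798170


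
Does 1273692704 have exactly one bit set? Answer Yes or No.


0b1001011111010110000001000100000. Multiple bits set => No

No


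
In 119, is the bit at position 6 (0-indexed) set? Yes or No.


0b1110111, bit 6 = 1. Yes

Yes


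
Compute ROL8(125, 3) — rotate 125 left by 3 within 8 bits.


Rotate 0b1111101 left by 3 (8-bit) = 0b11101011 = 235

235


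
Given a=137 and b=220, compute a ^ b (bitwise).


137 ^ 220 = 85

85


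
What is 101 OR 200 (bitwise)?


0b1100101 | 0b11001000 = 0b11101101 = 237

237


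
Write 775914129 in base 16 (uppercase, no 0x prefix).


775914129 = 2E3F8291 hex

2E3F8291


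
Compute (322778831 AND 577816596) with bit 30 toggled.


Step 1: 322778831 & 577816596 = 36700164
Step 2: 36700164 ^ (1 << 30) = 36700164 ^ 1073741824 = 1110441988

1110441988


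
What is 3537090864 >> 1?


0b11010010110100111011100100110000 >> 1 = 0b1101001011010011101110010011000 = 1768545432

1768545432


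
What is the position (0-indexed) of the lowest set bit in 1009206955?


0b111100001001110100011010101011. Lowest set bit at position 0

0


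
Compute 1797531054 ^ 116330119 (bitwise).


0b1101011001001000010010110101110 ^ 0b110111011110000111010000111 = 0b1101101110010110010101100101001 = 1842031401

1842031401


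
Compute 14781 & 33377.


0b11100110111101 & 0b1000001001100001 = 0b100001 = 33

33


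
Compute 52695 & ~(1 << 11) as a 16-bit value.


52695 & ~(1 << 11) = 50647

50647


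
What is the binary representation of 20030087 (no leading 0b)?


20030087 = 1001100011010001010000111 in binary

1001100011010001010000111


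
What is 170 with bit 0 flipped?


170 ^ (1 << 0) = 170 ^ 1 = 171

171


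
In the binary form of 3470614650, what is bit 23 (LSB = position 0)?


0b11001110110111010110000001111010, position 23 = 1

1


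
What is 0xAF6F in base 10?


AF6F hex = 44911 decimal

44911


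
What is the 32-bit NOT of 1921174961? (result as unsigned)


~0b1110010100000101100110110110001 = 0b10001101011111010011001001001110 = 2373792334 (32-bit unsigned)

2373792334


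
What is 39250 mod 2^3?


39250 & 7 = 2

2


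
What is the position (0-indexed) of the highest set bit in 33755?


0b1000001111011011. Highest set bit at position 15

15


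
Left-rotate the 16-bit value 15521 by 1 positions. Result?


Rotate 0b11110010100001 left by 1 (16-bit) = 0b111100101000010 = 31042

31042


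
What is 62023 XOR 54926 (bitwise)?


0b1111001001000111 ^ 0b1101011010001110 = 0b10010011001001 = 9417

9417


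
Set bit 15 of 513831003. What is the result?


513831003 | (1 << 15) = 513831003 | 32768 = 513863771

513863771


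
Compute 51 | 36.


0b110011 | 0b100100 = 0b110111 = 55

55


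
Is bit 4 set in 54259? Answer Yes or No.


0b1101001111110011, bit 4 = 1. Yes

Yes


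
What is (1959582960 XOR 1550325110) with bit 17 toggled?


Step 1: 1959582960 ^ 1550325110 = 681888134
Step 2: 681888134 ^ (1 << 17) = 681888134 ^ 131072 = 682019206

682019206


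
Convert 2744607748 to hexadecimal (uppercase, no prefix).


2744607748 = A3976404 hex

A3976404


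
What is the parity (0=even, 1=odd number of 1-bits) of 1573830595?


0b1011101110011101011111111000011 has 21 ones => parity 1

1


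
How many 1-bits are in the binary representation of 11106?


0b10101101100010 has 7 set bits

7


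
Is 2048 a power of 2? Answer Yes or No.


0b100000000000. Only one bit set => Yes

Yes


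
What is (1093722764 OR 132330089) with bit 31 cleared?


Step 1: 1093722764 | 132330089 = 1207169773
Step 2: 1207169773 & ~(1 << 31) = 1207169773

1207169773


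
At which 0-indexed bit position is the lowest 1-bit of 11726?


0b10110111001110. Lowest set bit at position 1

1


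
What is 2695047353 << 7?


0b10100000101000110010100010111001 << 7 = 0b101000001010001100101000101110010000000 = 344966061184

344966061184


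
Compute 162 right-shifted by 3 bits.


0b10100010 >> 3 = 0b10100 = 20

20


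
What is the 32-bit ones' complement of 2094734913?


2094734913 ^ 4294967295 = 2200232382

2200232382


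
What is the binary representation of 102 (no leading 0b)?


102 = 1100110 in binary

1100110


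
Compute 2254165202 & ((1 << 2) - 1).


2254165202 & 3 = 2

2


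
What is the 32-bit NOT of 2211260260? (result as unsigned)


~0b10000011110011010010011101100100 = 0b1111100001100101101100010011011 = 2083707035 (32-bit unsigned)

2083707035


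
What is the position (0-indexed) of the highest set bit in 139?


0b10001011. Highest set bit at position 7

7


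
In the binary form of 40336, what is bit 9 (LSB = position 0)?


0b1001110110010000, position 9 = 0

0


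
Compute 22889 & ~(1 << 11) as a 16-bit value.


22889 & ~(1 << 11) = 20841

20841


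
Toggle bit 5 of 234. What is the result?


234 ^ (1 << 5) = 234 ^ 32 = 202

202


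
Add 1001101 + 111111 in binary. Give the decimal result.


1001101 + 111111 = 10001100 = 140

140


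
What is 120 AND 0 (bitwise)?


0b1111000 & 0b0 = 0b0 = 0

0


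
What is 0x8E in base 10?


8E hex = 142 decimal

142


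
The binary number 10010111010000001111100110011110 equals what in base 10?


10010111010000001111100110011110 in decimal = 2537617822

2537617822


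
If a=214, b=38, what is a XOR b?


214 ^ 38 = 240

240


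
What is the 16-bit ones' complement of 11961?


11961 ^ 65535 = 53574

53574


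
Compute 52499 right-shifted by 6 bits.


0b1100110100010011 >> 6 = 0b1100110100 = 820

820


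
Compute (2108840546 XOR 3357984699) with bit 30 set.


Step 1: 2108840546 ^ 3357984699 = 3046415833
Step 2: 3046415833 | (1 << 30) = 3046415833 | 1073741824 = 4120157657

4120157657


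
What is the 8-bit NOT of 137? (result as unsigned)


~0b10001001 = 0b1110110 = 118 (8-bit unsigned)

118


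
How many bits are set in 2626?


0b101001000010 has 4 set bits

4


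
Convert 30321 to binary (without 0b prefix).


30321 = 111011001110001 in binary

111011001110001


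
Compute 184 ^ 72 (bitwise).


0b10111000 ^ 0b1001000 = 0b11110000 = 240

240


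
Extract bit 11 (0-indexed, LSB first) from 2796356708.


0b10100110101011010000010001100100, position 11 = 0

0


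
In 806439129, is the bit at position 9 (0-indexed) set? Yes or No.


0b110000000100010100100011011001, bit 9 = 0. No

No


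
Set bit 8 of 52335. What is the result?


52335 | (1 << 8) = 52335 | 256 = 52591

52591


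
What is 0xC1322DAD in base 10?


C1322DAD hex = 3241291181 decimal

3241291181


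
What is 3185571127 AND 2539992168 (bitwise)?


0b10111101110111111111010100110111 & 0b10010111011001010011010001101000 = 0b10010101010001010011010000100000 = 2504340512

2504340512


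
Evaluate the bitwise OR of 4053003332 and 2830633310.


0b11110001100100111110110001000100 | 0b10101000101110000000100101011110 = 0b11111001101110111110110101011110 = 4189842782

4189842782


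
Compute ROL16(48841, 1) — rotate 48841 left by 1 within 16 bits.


Rotate 0b1011111011001001 left by 1 (16-bit) = 0b111110110010011 = 32147

32147


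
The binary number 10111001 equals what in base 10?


10111001 in decimal = 185

185


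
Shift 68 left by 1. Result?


0b1000100 << 1 = 0b10001000 = 136

136


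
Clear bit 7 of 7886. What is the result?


7886 & ~(1 << 7) = 7758

7758


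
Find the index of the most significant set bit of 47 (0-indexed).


0b101111. Highest set bit at position 5

5


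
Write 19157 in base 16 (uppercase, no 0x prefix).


19157 = 4AD5 hex

4AD5


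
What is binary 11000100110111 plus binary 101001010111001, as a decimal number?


11000100110111 + 101001010111001 = 1000001111110000 = 33776

33776


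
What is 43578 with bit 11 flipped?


43578 ^ (1 << 11) = 43578 ^ 2048 = 41530

41530


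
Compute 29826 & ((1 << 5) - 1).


29826 & 31 = 2

2


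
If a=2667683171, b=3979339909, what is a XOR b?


2667683171 ^ 3979339909 = 1915647462

1915647462


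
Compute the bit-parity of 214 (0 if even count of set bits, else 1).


0b11010110 has 5 ones => parity 1

1


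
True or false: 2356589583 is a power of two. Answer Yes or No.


0b10001100011101101011010000001111. Multiple bits set => No

No


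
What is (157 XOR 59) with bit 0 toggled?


Step 1: 157 ^ 59 = 166
Step 2: 166 ^ (1 << 0) = 166 ^ 1 = 167

167


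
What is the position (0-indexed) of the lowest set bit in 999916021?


0b111011100110011000000111110101. Lowest set bit at position 0

0


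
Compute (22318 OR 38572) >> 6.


Step 1: 22318 | 38572 = 55214
Step 2: 55214 >> 6 = 862

862


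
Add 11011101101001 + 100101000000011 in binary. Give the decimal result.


11011101101001 + 100101000000011 = 1000000101101100 = 33132

33132


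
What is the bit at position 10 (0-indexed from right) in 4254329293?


0b11111101100100111110100111001101, position 10 = 0

0


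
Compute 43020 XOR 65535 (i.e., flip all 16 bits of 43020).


43020 ^ 65535 = 22515

22515


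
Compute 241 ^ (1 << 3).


241 ^ (1 << 3) = 241 ^ 8 = 249

249


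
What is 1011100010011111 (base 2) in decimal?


1011100010011111 in decimal = 47263

47263


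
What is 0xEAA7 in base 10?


EAA7 hex = 60071 decimal

60071


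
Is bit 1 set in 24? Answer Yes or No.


0b11000, bit 1 = 0. No

No


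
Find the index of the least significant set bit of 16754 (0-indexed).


0b100000101110010. Lowest set bit at position 1

1


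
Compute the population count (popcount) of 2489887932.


0b10010100011010001010110010111100 has 15 set bits

15


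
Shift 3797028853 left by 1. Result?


0b11100010010100100000111111110101 << 1 = 0b111000100101001000001111111101010 = 7594057706

7594057706


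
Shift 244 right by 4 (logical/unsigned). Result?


0b11110100 >> 4 = 0b1111 = 15

15


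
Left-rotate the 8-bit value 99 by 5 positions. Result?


Rotate 0b1100011 left by 5 (8-bit) = 0b1101100 = 108

108


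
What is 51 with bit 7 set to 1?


51 | (1 << 7) = 51 | 128 = 179

179


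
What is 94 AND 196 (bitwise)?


0b1011110 & 0b11000100 = 0b1000100 = 68

68


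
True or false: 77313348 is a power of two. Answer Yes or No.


0b100100110111011010101000100. Multiple bits set => No

No


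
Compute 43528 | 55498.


0b1010101000001000 | 0b1101100011001010 = 0b1111101011001010 = 64202

64202


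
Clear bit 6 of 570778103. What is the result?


570778103 & ~(1 << 6) = 570778039

570778039


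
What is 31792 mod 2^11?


31792 & 2047 = 1072

1072


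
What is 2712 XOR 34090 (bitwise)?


0b101010011000 ^ 0b1000010100101010 = 0b1000111110110010 = 36786

36786


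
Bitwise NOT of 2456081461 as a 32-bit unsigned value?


~0b10010010011001001101010000110101 = 0b1101101100110110010101111001010 = 1838885834 (32-bit unsigned)

1838885834


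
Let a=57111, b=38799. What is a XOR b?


57111 ^ 38799 = 18584

18584


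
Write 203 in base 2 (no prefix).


203 = 11001011 in binary

11001011


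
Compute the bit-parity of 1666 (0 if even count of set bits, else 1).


0b11010000010 has 4 ones => parity 0

0


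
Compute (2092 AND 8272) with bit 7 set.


Step 1: 2092 & 8272 = 0
Step 2: 0 | (1 << 7) = 0 | 128 = 128

128


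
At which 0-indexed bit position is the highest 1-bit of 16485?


0b100000001100101. Highest set bit at position 14

14


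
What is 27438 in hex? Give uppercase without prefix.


27438 = 6B2E hex

6B2E


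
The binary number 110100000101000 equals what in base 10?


110100000101000 in decimal = 26664

26664


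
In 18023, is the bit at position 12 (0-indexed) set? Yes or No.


0b100011001100111, bit 12 = 0. No

No


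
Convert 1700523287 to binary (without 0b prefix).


1700523287 = 1100101010110111110110100010111 in binary

1100101010110111110110100010111


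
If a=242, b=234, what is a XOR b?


242 ^ 234 = 24

24


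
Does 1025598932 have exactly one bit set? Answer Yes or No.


0b111101001000010110010111010100. Multiple bits set => No

No


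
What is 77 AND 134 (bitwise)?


0b1001101 & 0b10000110 = 0b100 = 4

4


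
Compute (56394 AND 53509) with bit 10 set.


Step 1: 56394 & 53509 = 53248
Step 2: 53248 | (1 << 10) = 53248 | 1024 = 54272

54272


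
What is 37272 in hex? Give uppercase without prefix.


37272 = 9198 hex

9198


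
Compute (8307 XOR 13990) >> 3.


Step 1: 8307 ^ 13990 = 5845
Step 2: 5845 >> 3 = 730

730


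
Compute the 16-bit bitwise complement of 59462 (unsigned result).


~0b1110100001000110 = 0b1011110111001 = 6073 (16-bit unsigned)

6073


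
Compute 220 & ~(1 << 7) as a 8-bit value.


220 & ~(1 << 7) = 92

92


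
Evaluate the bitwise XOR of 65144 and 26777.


0b1111111001111000 ^ 0b110100010011001 = 0b1001011011100001 = 38625

38625


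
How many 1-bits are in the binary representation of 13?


0b1101 has 3 set bits

3


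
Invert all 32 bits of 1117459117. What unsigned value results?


1117459117 ^ 4294967295 = 3177508178

3177508178


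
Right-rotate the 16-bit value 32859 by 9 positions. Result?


Rotate 0b1000000001011011 right by 9 (16-bit) = 0b10110111000000 = 11712

11712


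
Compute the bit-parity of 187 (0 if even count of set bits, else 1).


0b10111011 has 6 ones => parity 0

0


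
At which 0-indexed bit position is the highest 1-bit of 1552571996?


0b1011100100010100101111001011100. Highest set bit at position 30

30


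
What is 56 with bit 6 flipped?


56 ^ (1 << 6) = 56 ^ 64 = 120

120


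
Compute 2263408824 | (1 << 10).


2263408824 | (1 << 10) = 2263408824 | 1024 = 2263409848

2263409848


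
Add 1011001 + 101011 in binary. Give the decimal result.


1011001 + 101011 = 10000100 = 132

132


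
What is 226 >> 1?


0b11100010 >> 1 = 0b1110001 = 113

113


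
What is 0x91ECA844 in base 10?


91ECA844 hex = 2448205892 decimal

2448205892


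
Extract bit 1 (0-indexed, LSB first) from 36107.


0b1000110100001011, position 1 = 1

1


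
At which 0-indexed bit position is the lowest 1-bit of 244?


0b11110100. Lowest set bit at position 2

2


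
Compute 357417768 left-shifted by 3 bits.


0b10101010011011100001100101000 << 3 = 0b10101010011011100001100101000000 = 2859342144

2859342144


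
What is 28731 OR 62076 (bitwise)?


0b111000000111011 | 0b1111001001111100 = 0b1111001001111111 = 62079

62079


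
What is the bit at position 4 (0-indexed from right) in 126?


0b1111110, position 4 = 1

1


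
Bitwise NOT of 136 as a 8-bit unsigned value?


~0b10001000 = 0b1110111 = 119 (8-bit unsigned)

119


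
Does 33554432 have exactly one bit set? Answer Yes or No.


0b10000000000000000000000000. Only one bit set => Yes

Yes


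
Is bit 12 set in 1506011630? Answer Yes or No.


0b1011001110000111110100111101110, bit 12 = 0. No

No


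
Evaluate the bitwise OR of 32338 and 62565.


0b111111001010010 | 0b1111010001100101 = 0b1111111001110111 = 65143

65143


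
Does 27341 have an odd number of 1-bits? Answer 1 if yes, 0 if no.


0b110101011001101 has 9 ones => parity 1

1


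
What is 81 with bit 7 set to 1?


81 | (1 << 7) = 81 | 128 = 209

209


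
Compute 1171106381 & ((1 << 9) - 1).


1171106381 & 511 = 77

77


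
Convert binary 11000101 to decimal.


11000101 in decimal = 197

197


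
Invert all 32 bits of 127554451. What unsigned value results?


127554451 ^ 4294967295 = 4167412844

4167412844


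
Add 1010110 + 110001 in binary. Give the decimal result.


1010110 + 110001 = 10000111 = 135

135


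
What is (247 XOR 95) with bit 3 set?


Step 1: 247 ^ 95 = 168
Step 2: 168 | (1 << 3) = 168 | 8 = 168

168


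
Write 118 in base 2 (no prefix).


118 = 1110110 in binary

1110110


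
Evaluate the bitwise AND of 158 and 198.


0b10011110 & 0b11000110 = 0b10000110 = 134

134


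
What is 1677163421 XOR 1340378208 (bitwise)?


0b1100011111101110111101110011101 ^ 0b1001111111001001000110001100000 = 0b101100000100111111011111111101 = 739506173

739506173


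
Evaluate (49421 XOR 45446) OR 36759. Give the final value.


Step 1: 49421 ^ 45446 = 28811
Step 2: 28811 | 36759 = 65439

65439


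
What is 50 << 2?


0b110010 << 2 = 0b11001000 = 200

200


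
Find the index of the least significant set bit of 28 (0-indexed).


0b11100. Lowest set bit at position 2

2


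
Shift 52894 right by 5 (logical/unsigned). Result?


0b1100111010011110 >> 5 = 0b11001110100 = 1652

1652


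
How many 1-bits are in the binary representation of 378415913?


0b10110100011100010101100101001 has 14 set bits

14


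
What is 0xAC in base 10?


AC hex = 172 decimal

172


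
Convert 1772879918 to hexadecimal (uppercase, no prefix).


1772879918 = 69AC002E hex

69AC002E


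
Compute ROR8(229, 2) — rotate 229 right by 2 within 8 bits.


Rotate 0b11100101 right by 2 (8-bit) = 0b1111001 = 121

121


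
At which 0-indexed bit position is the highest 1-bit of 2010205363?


0b1110111110100010100110010110011. Highest set bit at position 30

30


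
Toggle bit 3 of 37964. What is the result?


37964 ^ (1 << 3) = 37964 ^ 8 = 37956

37956


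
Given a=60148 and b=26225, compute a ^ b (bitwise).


60148 ^ 26225 = 35973

35973


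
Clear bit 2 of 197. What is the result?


197 & ~(1 << 2) = 193

193


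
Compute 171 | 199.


0b10101011 | 0b11000111 = 0b11101111 = 239

239


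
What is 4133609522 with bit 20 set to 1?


4133609522 | (1 << 20) = 4133609522 | 1048576 = 4134658098

4134658098


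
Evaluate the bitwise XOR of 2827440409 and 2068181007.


0b10101000100001110101000100011001 ^ 0b1111011010001011111000000001111 = 0b11010011110000101010000100010110 = 3552747798

3552747798


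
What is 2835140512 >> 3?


0b10101000111111001100111110100000 >> 3 = 0b10101000111111001100111110100 = 354392564

354392564


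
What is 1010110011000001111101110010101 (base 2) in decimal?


1010110011000001111101110010101 in decimal = 1449196437

1449196437


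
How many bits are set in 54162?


0b1101001110010010 has 8 set bits

8


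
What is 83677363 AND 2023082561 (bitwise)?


0b100111111001101000010110011 & 0b1111000100101011100101001000001 = 0b100101001100000000000001 = 9748481

9748481
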